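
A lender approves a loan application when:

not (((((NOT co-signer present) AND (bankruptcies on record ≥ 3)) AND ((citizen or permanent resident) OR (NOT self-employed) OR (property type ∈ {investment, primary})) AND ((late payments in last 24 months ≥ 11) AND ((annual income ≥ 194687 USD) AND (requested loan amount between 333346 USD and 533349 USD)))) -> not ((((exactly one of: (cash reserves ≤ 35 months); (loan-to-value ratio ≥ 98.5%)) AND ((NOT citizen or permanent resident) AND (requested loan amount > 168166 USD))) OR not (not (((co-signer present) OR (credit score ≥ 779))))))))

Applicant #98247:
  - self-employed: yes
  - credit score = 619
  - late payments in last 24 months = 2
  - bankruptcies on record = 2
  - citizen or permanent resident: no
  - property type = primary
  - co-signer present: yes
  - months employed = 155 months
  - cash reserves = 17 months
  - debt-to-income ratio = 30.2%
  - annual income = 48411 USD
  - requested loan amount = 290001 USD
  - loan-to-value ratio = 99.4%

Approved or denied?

Denied

Atomic conditions:
  NOT co-signer present: yes → false
  bankruptcies on record ≥ 3: 2 ≥ 3 is false
  citizen or permanent resident: no → false
  NOT self-employed: yes → false
  property type ∈ {investment, primary}: primary is in the set → true
  late payments in last 24 months ≥ 11: 2 ≥ 11 is false
  annual income ≥ 194687 USD: 48411 ≥ 194687 is false
  requested loan amount between 333346 USD and 533349 USD: 290001 in [333346, 533349] is false
  cash reserves ≤ 35 months: 17 ≤ 35 is true
  loan-to-value ratio ≥ 98.5%: 99.4 ≥ 98.5 is true
  NOT citizen or permanent resident: no → true
  requested loan amount > 168166 USD: 290001 > 168166 is true
  co-signer present: yes → true
  credit score ≥ 779: 619 ≥ 779 is false
Combine:
[1.1.1] false AND false = false
[1.1.2] false OR false OR true = true
[1.1.3.2] false AND false = false
[1.1.3] false AND false = false
[1.1] false AND true AND false = false
[1.2.1.1.1] exactly-one(true, true) = false
[1.2.1.1.2] true AND true = true
[1.2.1.1] false AND true = false
[1.2.1.2.1.1] true OR false = true
[1.2.1.2.1] NOT true = false
[1.2.1.2] NOT false = true
[1.2.1] false OR true = true
[1.2] NOT true = false
[1] false → false (antecedent false ⇒ implication holds) = true
[root] NOT true = false
Overall: false → denied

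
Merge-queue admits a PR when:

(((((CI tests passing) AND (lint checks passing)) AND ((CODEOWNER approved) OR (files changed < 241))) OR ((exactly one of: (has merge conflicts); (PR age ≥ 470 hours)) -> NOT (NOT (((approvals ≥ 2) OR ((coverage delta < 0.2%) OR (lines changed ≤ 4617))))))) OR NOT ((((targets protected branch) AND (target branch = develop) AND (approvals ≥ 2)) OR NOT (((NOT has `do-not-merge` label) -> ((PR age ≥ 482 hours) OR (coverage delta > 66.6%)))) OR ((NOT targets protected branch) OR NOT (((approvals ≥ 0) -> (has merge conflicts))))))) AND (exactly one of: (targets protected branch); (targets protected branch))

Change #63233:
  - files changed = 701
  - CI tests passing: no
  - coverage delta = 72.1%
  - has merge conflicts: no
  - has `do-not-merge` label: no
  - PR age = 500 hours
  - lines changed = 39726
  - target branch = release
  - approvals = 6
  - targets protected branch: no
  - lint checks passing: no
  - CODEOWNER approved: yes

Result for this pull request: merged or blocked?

Atomic conditions:
  CI tests passing: no → false
  lint checks passing: no → false
  CODEOWNER approved: yes → true
  files changed < 241: 701 < 241 is false
  has merge conflicts: no → false
  PR age ≥ 470 hours: 500 ≥ 470 is true
  approvals ≥ 2: 6 ≥ 2 is true
  coverage delta < 0.2%: 72.1 < 0.2 is false
  lines changed ≤ 4617: 39726 ≤ 4617 is false
  targets protected branch: no → false
  target branch = develop: release == develop is false
  NOT has `do-not-merge` label: no → true
  PR age ≥ 482 hours: 500 ≥ 482 is true
  coverage delta > 66.6%: 72.1 > 66.6 is true
  NOT targets protected branch: no → true
  approvals ≥ 0: 6 ≥ 0 is true
Combine:
[1.1.1.1] false AND false = false
[1.1.1.2] true OR false = true
[1.1.1] false AND true = false
[1.1.2.1] exactly-one(false, true) = true
[1.1.2.2.1.1.2] false OR false = false
[1.1.2.2.1.1] true OR false = true
[1.1.2.2.1] NOT true = false
[1.1.2.2] NOT false = true
[1.1.2] true → true = true
[1.1] false OR true = true
[1.2.1.1] false AND false AND true = false
[1.2.1.2.1.2] true OR true = true
[1.2.1.2.1] true → true = true
[1.2.1.2] NOT true = false
[1.2.1.3.2.1] true → false = false
[1.2.1.3.2] NOT false = true
[1.2.1.3] true OR true = true
[1.2.1] false OR false OR true = true
[1.2] NOT true = false
[1] true OR false = true
[2] exactly-one(false, false) = false
[root] true AND false = false
Overall: false → blocked

Blocked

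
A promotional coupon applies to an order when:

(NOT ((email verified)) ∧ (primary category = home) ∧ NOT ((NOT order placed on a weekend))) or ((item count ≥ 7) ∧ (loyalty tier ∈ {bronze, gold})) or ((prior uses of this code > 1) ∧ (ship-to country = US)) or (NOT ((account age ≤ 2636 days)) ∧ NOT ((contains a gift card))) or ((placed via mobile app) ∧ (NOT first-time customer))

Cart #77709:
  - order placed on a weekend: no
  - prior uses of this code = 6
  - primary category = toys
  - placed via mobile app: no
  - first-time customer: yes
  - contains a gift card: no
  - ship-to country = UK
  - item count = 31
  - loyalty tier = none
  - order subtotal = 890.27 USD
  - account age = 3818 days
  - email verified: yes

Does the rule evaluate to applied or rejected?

Applied

Atomic conditions:
  email verified: yes → true
  primary category = home: toys == home is false
  NOT order placed on a weekend: no → true
  item count ≥ 7: 31 ≥ 7 is true
  loyalty tier ∈ {bronze, gold}: none is not in the set → false
  prior uses of this code > 1: 6 > 1 is true
  ship-to country = US: UK == US is false
  account age ≤ 2636 days: 3818 ≤ 2636 is false
  contains a gift card: no → false
  placed via mobile app: no → false
  NOT first-time customer: yes → false
Combine:
[1.1] NOT true = false
[1.3] NOT true = false
[1] false AND false AND false = false
[2] true AND false = false
[3] true AND false = false
[4.1] NOT false = true
[4.2] NOT false = true
[4] true AND true = true
[5] false AND false = false
[root] false OR false OR false OR true OR false = true
Overall: true → applied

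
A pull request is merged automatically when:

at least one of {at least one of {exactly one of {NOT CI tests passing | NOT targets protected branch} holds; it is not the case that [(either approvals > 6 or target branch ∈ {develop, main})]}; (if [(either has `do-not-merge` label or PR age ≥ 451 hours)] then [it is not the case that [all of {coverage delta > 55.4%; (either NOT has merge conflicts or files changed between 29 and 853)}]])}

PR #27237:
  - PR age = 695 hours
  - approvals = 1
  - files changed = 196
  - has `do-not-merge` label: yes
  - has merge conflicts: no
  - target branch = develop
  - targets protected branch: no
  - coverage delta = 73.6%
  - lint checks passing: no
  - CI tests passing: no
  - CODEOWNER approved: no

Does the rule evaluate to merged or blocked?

Atomic conditions:
  NOT CI tests passing: no → true
  NOT targets protected branch: no → true
  approvals > 6: 1 > 6 is false
  target branch ∈ {develop, main}: develop is in the set → true
  has `do-not-merge` label: yes → true
  PR age ≥ 451 hours: 695 ≥ 451 is true
  coverage delta > 55.4%: 73.6 > 55.4 is true
  NOT has merge conflicts: no → true
  files changed between 29 and 853: 196 in [29, 853] is true
Combine:
[1.1] exactly-one(true, true) = false
[1.2.1] false OR true = true
[1.2] NOT true = false
[1] false OR false = false
[2.1] true OR true = true
[2.2.1.2] true OR true = true
[2.2.1] true AND true = true
[2.2] NOT true = false
[2] true → false = false
[root] false OR false = false
Overall: false → blocked

Blocked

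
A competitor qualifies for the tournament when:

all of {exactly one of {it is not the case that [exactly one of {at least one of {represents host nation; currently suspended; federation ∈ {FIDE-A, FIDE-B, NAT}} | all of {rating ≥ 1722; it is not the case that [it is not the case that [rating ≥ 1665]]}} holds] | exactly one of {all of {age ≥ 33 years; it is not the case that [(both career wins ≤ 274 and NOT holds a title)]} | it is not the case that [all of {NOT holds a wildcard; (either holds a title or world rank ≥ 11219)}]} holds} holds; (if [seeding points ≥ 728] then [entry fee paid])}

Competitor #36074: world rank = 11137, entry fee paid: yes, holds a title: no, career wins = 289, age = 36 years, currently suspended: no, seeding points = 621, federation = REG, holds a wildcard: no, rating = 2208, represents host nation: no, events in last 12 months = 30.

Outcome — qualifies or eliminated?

Eliminated

Atomic conditions:
  represents host nation: no → false
  currently suspended: no → false
  federation ∈ {FIDE-A, FIDE-B, NAT}: REG is not in the set → false
  rating ≥ 1722: 2208 ≥ 1722 is true
  rating ≥ 1665: 2208 ≥ 1665 is true
  age ≥ 33 years: 36 ≥ 33 is true
  career wins ≤ 274: 289 ≤ 274 is false
  NOT holds a title: no → true
  NOT holds a wildcard: no → true
  holds a title: no → false
  world rank ≥ 11219: 11137 ≥ 11219 is false
  seeding points ≥ 728: 621 ≥ 728 is false
  entry fee paid: yes → true
Combine:
[1.1.1.1] false OR false OR false = false
[1.1.1.2.2.1] NOT true = false
[1.1.1.2.2] NOT false = true
[1.1.1.2] true AND true = true
[1.1.1] exactly-one(false, true) = true
[1.1] NOT true = false
[1.2.1.2.1] false AND true = false
[1.2.1.2] NOT false = true
[1.2.1] true AND true = true
[1.2.2.1.2] false OR false = false
[1.2.2.1] true AND false = false
[1.2.2] NOT false = true
[1.2] exactly-one(true, true) = false
[1] exactly-one(false, false) = false
[2] false → true (antecedent false ⇒ implication holds) = true
[root] false AND true = false
Overall: false → eliminated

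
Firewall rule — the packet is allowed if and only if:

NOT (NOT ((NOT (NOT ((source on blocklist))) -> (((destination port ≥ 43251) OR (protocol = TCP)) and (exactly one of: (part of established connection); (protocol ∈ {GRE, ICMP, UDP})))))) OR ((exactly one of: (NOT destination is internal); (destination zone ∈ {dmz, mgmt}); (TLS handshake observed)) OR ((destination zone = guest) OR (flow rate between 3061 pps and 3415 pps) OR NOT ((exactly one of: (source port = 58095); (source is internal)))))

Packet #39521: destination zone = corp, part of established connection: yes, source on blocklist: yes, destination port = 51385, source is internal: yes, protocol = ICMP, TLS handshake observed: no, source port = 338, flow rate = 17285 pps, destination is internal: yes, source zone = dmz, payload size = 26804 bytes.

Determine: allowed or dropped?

Dropped

Atomic conditions:
  source on blocklist: yes → true
  destination port ≥ 43251: 51385 ≥ 43251 is true
  protocol = TCP: ICMP == TCP is false
  part of established connection: yes → true
  protocol ∈ {GRE, ICMP, UDP}: ICMP is in the set → true
  NOT destination is internal: yes → false
  destination zone ∈ {dmz, mgmt}: corp is not in the set → false
  TLS handshake observed: no → false
  destination zone = guest: corp == guest is false
  flow rate between 3061 pps and 3415 pps: 17285 in [3061, 3415] is false
  source port = 58095: 338 == 58095 is false
  source is internal: yes → true
Combine:
[1.1.1.1.1] NOT true = false
[1.1.1.1] NOT false = true
[1.1.1.2.1] true OR false = true
[1.1.1.2.2] exactly-one(true, true) = false
[1.1.1.2] true AND false = false
[1.1.1] true → false = false
[1.1] NOT false = true
[1] NOT true = false
[2.1] exactly-one(false, false, false) = false
[2.2.3.1] exactly-one(false, true) = true
[2.2.3] NOT true = false
[2.2] false OR false OR false = false
[2] false OR false = false
[root] false OR false = false
Overall: false → dropped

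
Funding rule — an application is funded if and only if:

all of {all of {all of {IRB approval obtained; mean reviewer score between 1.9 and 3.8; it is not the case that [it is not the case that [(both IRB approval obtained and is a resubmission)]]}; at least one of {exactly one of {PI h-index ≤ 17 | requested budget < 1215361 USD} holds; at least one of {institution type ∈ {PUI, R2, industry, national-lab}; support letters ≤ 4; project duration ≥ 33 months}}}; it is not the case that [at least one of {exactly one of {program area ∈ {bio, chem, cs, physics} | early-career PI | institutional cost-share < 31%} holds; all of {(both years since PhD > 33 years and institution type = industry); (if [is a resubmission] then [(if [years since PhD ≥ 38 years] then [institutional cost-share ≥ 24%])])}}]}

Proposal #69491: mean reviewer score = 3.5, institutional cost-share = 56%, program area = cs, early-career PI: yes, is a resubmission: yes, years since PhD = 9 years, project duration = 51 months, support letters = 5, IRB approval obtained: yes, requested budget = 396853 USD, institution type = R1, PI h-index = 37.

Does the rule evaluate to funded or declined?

Funded

Atomic conditions:
  IRB approval obtained: yes → true
  mean reviewer score between 1.9 and 3.8: 3.5 in [1.9, 3.8] is true
  is a resubmission: yes → true
  PI h-index ≤ 17: 37 ≤ 17 is false
  requested budget < 1215361 USD: 396853 < 1215361 is true
  institution type ∈ {PUI, R2, industry, national-lab}: R1 is not in the set → false
  support letters ≤ 4: 5 ≤ 4 is false
  project duration ≥ 33 months: 51 ≥ 33 is true
  program area ∈ {bio, chem, cs, physics}: cs is in the set → true
  early-career PI: yes → true
  institutional cost-share < 31%: 56 < 31 is false
  years since PhD > 33 years: 9 > 33 is false
  institution type = industry: R1 == industry is false
  years since PhD ≥ 38 years: 9 ≥ 38 is false
  institutional cost-share ≥ 24%: 56 ≥ 24 is true
Combine:
[1.1.3.1.1] true AND true = true
[1.1.3.1] NOT true = false
[1.1.3] NOT false = true
[1.1] true AND true AND true = true
[1.2.1] exactly-one(false, true) = true
[1.2.2] false OR false OR true = true
[1.2] true OR true = true
[1] true AND true = true
[2.1.1] exactly-one(true, true, false) = false
[2.1.2.1] false AND false = false
[2.1.2.2.2] false → true (antecedent false ⇒ implication holds) = true
[2.1.2.2] true → true = true
[2.1.2] false AND true = false
[2.1] false OR false = false
[2] NOT false = true
[root] true AND true = true
Overall: true → funded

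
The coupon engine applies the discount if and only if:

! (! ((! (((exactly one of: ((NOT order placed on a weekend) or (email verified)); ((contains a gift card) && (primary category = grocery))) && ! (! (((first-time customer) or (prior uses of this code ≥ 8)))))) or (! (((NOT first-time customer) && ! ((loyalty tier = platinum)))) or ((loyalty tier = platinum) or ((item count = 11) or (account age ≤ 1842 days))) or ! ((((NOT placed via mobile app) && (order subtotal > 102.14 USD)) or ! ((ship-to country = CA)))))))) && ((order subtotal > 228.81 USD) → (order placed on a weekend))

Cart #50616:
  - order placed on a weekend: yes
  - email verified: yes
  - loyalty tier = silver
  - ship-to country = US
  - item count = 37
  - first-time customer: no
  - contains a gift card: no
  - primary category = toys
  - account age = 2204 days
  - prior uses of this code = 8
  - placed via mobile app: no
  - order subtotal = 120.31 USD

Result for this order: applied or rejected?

Rejected

Atomic conditions:
  NOT order placed on a weekend: yes → false
  email verified: yes → true
  contains a gift card: no → false
  primary category = grocery: toys == grocery is false
  first-time customer: no → false
  prior uses of this code ≥ 8: 8 ≥ 8 is true
  NOT first-time customer: no → true
  loyalty tier = platinum: silver == platinum is false
  item count = 11: 37 == 11 is false
  account age ≤ 1842 days: 2204 ≤ 1842 is false
  NOT placed via mobile app: no → true
  order subtotal > 102.14 USD: 120.31 > 102.14 is true
  ship-to country = CA: US == CA is false
  order subtotal > 228.81 USD: 120.31 > 228.81 is false
  order placed on a weekend: yes → true
Combine:
[1.1.1.1.1.1.1] false OR true = true
[1.1.1.1.1.1.2] false AND false = false
[1.1.1.1.1.1] exactly-one(true, false) = true
[1.1.1.1.1.2.1.1] false OR true = true
[1.1.1.1.1.2.1] NOT true = false
[1.1.1.1.1.2] NOT false = true
[1.1.1.1.1] true AND true = true
[1.1.1.1] NOT true = false
[1.1.1.2.1.1.2] NOT false = true
[1.1.1.2.1.1] true AND true = true
[1.1.1.2.1] NOT true = false
[1.1.1.2.2.2] false OR false = false
[1.1.1.2.2] false OR false = false
[1.1.1.2.3.1.1] true AND true = true
[1.1.1.2.3.1.2] NOT false = true
[1.1.1.2.3.1] true OR true = true
[1.1.1.2.3] NOT true = false
[1.1.1.2] false OR false OR false = false
[1.1.1] false OR false = false
[1.1] NOT false = true
[1] NOT true = false
[2] false → true (antecedent false ⇒ implication holds) = true
[root] false AND true = false
Overall: false → rejected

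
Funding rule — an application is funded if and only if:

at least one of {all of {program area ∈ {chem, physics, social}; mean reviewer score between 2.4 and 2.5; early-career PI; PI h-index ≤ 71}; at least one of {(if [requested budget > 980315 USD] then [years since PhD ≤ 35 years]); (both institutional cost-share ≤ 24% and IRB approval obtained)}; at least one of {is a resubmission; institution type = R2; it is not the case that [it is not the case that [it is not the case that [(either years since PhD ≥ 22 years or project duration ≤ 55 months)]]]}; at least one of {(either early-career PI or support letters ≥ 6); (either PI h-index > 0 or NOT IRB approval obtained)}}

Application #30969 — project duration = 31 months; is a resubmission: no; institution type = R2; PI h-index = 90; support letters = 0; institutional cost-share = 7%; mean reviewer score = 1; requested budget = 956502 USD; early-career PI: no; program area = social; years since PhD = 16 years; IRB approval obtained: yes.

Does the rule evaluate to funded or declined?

Funded

Atomic conditions:
  program area ∈ {chem, physics, social}: social is in the set → true
  mean reviewer score between 2.4 and 2.5: 1 in [2.4, 2.5] is false
  early-career PI: no → false
  PI h-index ≤ 71: 90 ≤ 71 is false
  requested budget > 980315 USD: 956502 > 980315 is false
  years since PhD ≤ 35 years: 16 ≤ 35 is true
  institutional cost-share ≤ 24%: 7 ≤ 24 is true
  IRB approval obtained: yes → true
  is a resubmission: no → false
  institution type = R2: R2 == R2 is true
  years since PhD ≥ 22 years: 16 ≥ 22 is false
  project duration ≤ 55 months: 31 ≤ 55 is true
  support letters ≥ 6: 0 ≥ 6 is false
  PI h-index > 0: 90 > 0 is true
  NOT IRB approval obtained: yes → false
Combine:
[1] true AND false AND false AND false = false
[2.1] false → true (antecedent false ⇒ implication holds) = true
[2.2] true AND true = true
[2] true OR true = true
[3.3.1.1.1] false OR true = true
[3.3.1.1] NOT true = false
[3.3.1] NOT false = true
[3.3] NOT true = false
[3] false OR true OR false = true
[4.1] false OR false = false
[4.2] true OR false = true
[4] false OR true = true
[root] false OR true OR true OR true = true
Overall: true → funded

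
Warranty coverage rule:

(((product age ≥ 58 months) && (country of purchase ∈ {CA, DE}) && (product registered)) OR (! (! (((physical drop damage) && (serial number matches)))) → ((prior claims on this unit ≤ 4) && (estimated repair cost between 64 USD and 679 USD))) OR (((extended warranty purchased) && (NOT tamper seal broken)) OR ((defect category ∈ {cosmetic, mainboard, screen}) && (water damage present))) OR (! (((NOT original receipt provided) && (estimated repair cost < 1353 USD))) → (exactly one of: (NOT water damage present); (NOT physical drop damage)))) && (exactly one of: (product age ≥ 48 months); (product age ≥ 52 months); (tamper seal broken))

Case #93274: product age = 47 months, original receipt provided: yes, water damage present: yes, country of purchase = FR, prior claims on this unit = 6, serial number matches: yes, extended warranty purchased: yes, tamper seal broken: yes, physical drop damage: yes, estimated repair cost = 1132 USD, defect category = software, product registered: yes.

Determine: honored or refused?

Refused

Atomic conditions:
  product age ≥ 58 months: 47 ≥ 58 is false
  country of purchase ∈ {CA, DE}: FR is not in the set → false
  product registered: yes → true
  physical drop damage: yes → true
  serial number matches: yes → true
  prior claims on this unit ≤ 4: 6 ≤ 4 is false
  estimated repair cost between 64 USD and 679 USD: 1132 in [64, 679] is false
  extended warranty purchased: yes → true
  NOT tamper seal broken: yes → false
  defect category ∈ {cosmetic, mainboard, screen}: software is not in the set → false
  water damage present: yes → true
  NOT original receipt provided: yes → false
  estimated repair cost < 1353 USD: 1132 < 1353 is true
  NOT water damage present: yes → false
  NOT physical drop damage: yes → false
  product age ≥ 48 months: 47 ≥ 48 is false
  product age ≥ 52 months: 47 ≥ 52 is false
  tamper seal broken: yes → true
Combine:
[1.1] false AND false AND true = false
[1.2.1.1.1] true AND true = true
[1.2.1.1] NOT true = false
[1.2.1] NOT false = true
[1.2.2] false AND false = false
[1.2] true → false = false
[1.3.1] true AND false = false
[1.3.2] false AND true = false
[1.3] false OR false = false
[1.4.1.1] false AND true = false
[1.4.1] NOT false = true
[1.4.2] exactly-one(false, false) = false
[1.4] true → false = false
[1] false OR false OR false OR false = false
[2] exactly-one(false, false, true) = true
[root] false AND true = false
Overall: false → refused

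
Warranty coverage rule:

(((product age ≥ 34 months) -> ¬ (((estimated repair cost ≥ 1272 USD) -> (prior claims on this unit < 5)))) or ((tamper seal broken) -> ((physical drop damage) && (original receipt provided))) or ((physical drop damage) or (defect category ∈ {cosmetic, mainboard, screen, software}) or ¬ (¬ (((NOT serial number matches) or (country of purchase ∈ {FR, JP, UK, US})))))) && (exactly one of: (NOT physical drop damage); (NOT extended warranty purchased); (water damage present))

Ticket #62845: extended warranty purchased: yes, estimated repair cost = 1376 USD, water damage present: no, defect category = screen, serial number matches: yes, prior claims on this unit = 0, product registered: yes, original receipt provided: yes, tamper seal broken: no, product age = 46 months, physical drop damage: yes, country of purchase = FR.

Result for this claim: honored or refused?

Refused

Atomic conditions:
  product age ≥ 34 months: 46 ≥ 34 is true
  estimated repair cost ≥ 1272 USD: 1376 ≥ 1272 is true
  prior claims on this unit < 5: 0 < 5 is true
  tamper seal broken: no → false
  physical drop damage: yes → true
  original receipt provided: yes → true
  defect category ∈ {cosmetic, mainboard, screen, software}: screen is in the set → true
  NOT serial number matches: yes → false
  country of purchase ∈ {FR, JP, UK, US}: FR is in the set → true
  NOT physical drop damage: yes → false
  NOT extended warranty purchased: yes → false
  water damage present: no → false
Combine:
[1.1.2.1] true → true = true
[1.1.2] NOT true = false
[1.1] true → false = false
[1.2.2] true AND true = true
[1.2] false → true (antecedent false ⇒ implication holds) = true
[1.3.3.1.1] false OR true = true
[1.3.3.1] NOT true = false
[1.3.3] NOT false = true
[1.3] true OR true OR true = true
[1] false OR true OR true = true
[2] exactly-one(false, false, false) = false
[root] true AND false = false
Overall: false → refused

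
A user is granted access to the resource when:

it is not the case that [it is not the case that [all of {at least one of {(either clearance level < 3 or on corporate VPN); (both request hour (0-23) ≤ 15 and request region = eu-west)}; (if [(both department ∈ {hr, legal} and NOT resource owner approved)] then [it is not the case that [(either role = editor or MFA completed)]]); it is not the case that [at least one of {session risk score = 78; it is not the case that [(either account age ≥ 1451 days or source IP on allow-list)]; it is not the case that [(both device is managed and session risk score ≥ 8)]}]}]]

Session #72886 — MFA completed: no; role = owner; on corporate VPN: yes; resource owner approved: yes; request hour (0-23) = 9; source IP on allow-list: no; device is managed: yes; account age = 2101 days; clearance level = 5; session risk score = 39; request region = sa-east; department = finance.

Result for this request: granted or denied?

Atomic conditions:
  clearance level < 3: 5 < 3 is false
  on corporate VPN: yes → true
  request hour (0-23) ≤ 15: 9 ≤ 15 is true
  request region = eu-west: sa-east == eu-west is false
  department ∈ {hr, legal}: finance is not in the set → false
  NOT resource owner approved: yes → false
  role = editor: owner == editor is false
  MFA completed: no → false
  session risk score = 78: 39 == 78 is false
  account age ≥ 1451 days: 2101 ≥ 1451 is true
  source IP on allow-list: no → false
  device is managed: yes → true
  session risk score ≥ 8: 39 ≥ 8 is true
Combine:
[1.1.1.1] false OR true = true
[1.1.1.2] true AND false = false
[1.1.1] true OR false = true
[1.1.2.1] false AND false = false
[1.1.2.2.1] false OR false = false
[1.1.2.2] NOT false = true
[1.1.2] false → true (antecedent false ⇒ implication holds) = true
[1.1.3.1.2.1] true OR false = true
[1.1.3.1.2] NOT true = false
[1.1.3.1.3.1] true AND true = true
[1.1.3.1.3] NOT true = false
[1.1.3.1] false OR false OR false = false
[1.1.3] NOT false = true
[1.1] true AND true AND true = true
[1] NOT true = false
[root] NOT false = true
Overall: true → granted

Granted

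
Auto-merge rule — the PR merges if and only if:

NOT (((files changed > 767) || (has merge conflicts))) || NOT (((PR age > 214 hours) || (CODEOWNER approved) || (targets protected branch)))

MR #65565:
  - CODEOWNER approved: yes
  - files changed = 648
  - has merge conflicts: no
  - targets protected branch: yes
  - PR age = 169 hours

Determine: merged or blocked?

Atomic conditions:
  files changed > 767: 648 > 767 is false
  has merge conflicts: no → false
  PR age > 214 hours: 169 > 214 is false
  CODEOWNER approved: yes → true
  targets protected branch: yes → true
Combine:
[1.1] false OR false = false
[1] NOT false = true
[2.1] false OR true OR true = true
[2] NOT true = false
[root] true OR false = true
Overall: true → merged

Merged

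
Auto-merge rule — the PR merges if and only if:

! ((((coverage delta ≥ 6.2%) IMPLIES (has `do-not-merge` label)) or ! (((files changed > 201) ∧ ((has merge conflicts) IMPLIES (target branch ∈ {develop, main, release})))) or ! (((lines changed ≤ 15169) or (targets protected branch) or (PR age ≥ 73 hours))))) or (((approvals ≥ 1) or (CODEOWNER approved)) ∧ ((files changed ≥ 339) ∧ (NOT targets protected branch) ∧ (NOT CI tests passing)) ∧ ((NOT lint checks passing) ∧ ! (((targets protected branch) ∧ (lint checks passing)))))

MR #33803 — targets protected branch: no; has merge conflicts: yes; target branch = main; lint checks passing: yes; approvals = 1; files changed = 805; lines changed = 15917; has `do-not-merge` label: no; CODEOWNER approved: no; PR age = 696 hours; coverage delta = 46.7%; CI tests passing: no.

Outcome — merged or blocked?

Atomic conditions:
  coverage delta ≥ 6.2%: 46.7 ≥ 6.2 is true
  has `do-not-merge` label: no → false
  files changed > 201: 805 > 201 is true
  has merge conflicts: yes → true
  target branch ∈ {develop, main, release}: main is in the set → true
  lines changed ≤ 15169: 15917 ≤ 15169 is false
  targets protected branch: no → false
  PR age ≥ 73 hours: 696 ≥ 73 is true
  approvals ≥ 1: 1 ≥ 1 is true
  CODEOWNER approved: no → false
  files changed ≥ 339: 805 ≥ 339 is true
  NOT targets protected branch: no → true
  NOT CI tests passing: no → true
  NOT lint checks passing: yes → false
  lint checks passing: yes → true
Combine:
[1.1.1] true → false = false
[1.1.2.1.2] true → true = true
[1.1.2.1] true AND true = true
[1.1.2] NOT true = false
[1.1.3.1] false OR false OR true = true
[1.1.3] NOT true = false
[1.1] false OR false OR false = false
[1] NOT false = true
[2.1] true OR false = true
[2.2] true AND true AND true = true
[2.3.2.1] false AND true = false
[2.3.2] NOT false = true
[2.3] false AND true = false
[2] true AND true AND false = false
[root] true OR false = true
Overall: true → merged

Merged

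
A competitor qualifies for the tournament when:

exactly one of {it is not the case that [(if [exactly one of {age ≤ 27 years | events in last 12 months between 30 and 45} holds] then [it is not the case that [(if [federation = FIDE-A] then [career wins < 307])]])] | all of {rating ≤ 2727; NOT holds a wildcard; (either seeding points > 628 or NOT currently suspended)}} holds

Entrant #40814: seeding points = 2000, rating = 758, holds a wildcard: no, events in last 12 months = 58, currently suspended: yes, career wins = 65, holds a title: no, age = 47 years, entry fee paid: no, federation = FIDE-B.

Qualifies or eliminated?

Atomic conditions:
  age ≤ 27 years: 47 ≤ 27 is false
  events in last 12 months between 30 and 45: 58 in [30, 45] is false
  federation = FIDE-A: FIDE-B == FIDE-A is false
  career wins < 307: 65 < 307 is true
  rating ≤ 2727: 758 ≤ 2727 is true
  NOT holds a wildcard: no → true
  seeding points > 628: 2000 > 628 is true
  NOT currently suspended: yes → false
Combine:
[1.1.1] exactly-one(false, false) = false
[1.1.2.1] false → true (antecedent false ⇒ implication holds) = true
[1.1.2] NOT true = false
[1.1] false → false (antecedent false ⇒ implication holds) = true
[1] NOT true = false
[2.3] true OR false = true
[2] true AND true AND true = true
[root] exactly-one(false, true) = true
Overall: true → qualifies

Qualifies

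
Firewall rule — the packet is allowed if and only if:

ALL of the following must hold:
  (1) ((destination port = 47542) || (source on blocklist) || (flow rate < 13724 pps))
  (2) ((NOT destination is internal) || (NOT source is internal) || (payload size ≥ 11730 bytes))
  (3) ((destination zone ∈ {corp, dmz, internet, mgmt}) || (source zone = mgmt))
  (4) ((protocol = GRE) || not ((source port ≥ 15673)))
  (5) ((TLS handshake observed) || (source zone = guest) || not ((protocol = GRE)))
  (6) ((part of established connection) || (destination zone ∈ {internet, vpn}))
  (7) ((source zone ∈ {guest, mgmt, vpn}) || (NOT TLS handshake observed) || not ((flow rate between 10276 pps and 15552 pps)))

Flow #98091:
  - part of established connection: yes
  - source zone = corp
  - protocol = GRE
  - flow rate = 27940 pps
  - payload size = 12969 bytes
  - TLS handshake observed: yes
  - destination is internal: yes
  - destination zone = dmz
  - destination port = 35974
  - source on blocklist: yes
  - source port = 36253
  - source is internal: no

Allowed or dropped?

Atomic conditions:
  destination port = 47542: 35974 == 47542 is false
  source on blocklist: yes → true
  flow rate < 13724 pps: 27940 < 13724 is false
  NOT destination is internal: yes → false
  NOT source is internal: no → true
  payload size ≥ 11730 bytes: 12969 ≥ 11730 is true
  destination zone ∈ {corp, dmz, internet, mgmt}: dmz is in the set → true
  source zone = mgmt: corp == mgmt is false
  protocol = GRE: GRE == GRE is true
  source port ≥ 15673: 36253 ≥ 15673 is true
  TLS handshake observed: yes → true
  source zone = guest: corp == guest is false
  part of established connection: yes → true
  destination zone ∈ {internet, vpn}: dmz is not in the set → false
  source zone ∈ {guest, mgmt, vpn}: corp is not in the set → false
  NOT TLS handshake observed: yes → false
  flow rate between 10276 pps and 15552 pps: 27940 in [10276, 15552] is false
Combine:
[1] false OR true OR false = true
[2] false OR true OR true = true
[3] true OR false = true
[4.2] NOT true = false
[4] true OR false = true
[5.3] NOT true = false
[5] true OR false OR false = true
[6] true OR false = true
[7.3] NOT false = true
[7] false OR false OR true = true
[root] true AND true AND true AND true AND true AND true AND true = true
Overall: true → allowed

Allowed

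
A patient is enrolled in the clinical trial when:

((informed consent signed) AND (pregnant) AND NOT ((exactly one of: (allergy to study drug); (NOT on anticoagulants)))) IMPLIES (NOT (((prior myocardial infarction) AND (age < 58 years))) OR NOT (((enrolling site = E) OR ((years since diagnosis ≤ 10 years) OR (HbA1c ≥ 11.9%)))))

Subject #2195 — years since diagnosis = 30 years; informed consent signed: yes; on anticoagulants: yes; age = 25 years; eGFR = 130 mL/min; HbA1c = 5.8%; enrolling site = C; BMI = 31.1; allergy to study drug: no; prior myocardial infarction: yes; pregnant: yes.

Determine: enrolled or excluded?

Atomic conditions:
  informed consent signed: yes → true
  pregnant: yes → true
  allergy to study drug: no → false
  NOT on anticoagulants: yes → false
  prior myocardial infarction: yes → true
  age < 58 years: 25 < 58 is true
  enrolling site = E: C == E is false
  years since diagnosis ≤ 10 years: 30 ≤ 10 is false
  HbA1c ≥ 11.9%: 5.8 ≥ 11.9 is false
Combine:
[1.3.1] exactly-one(false, false) = false
[1.3] NOT false = true
[1] true AND true AND true = true
[2.1.1] true AND true = true
[2.1] NOT true = false
[2.2.1.2] false OR false = false
[2.2.1] false OR false = false
[2.2] NOT false = true
[2] false OR true = true
[root] true → true = true
Overall: true → enrolled

Enrolled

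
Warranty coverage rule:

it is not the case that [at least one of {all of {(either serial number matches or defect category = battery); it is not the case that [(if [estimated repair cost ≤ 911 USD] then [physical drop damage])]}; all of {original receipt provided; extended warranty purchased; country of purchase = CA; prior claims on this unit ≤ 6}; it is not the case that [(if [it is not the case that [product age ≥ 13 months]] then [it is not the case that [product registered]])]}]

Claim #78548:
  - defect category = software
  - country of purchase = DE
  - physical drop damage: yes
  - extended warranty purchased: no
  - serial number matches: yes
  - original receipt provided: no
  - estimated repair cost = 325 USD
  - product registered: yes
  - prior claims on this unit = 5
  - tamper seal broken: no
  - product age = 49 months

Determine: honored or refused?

Atomic conditions:
  serial number matches: yes → true
  defect category = battery: software == battery is false
  estimated repair cost ≤ 911 USD: 325 ≤ 911 is true
  physical drop damage: yes → true
  original receipt provided: no → false
  extended warranty purchased: no → false
  country of purchase = CA: DE == CA is false
  prior claims on this unit ≤ 6: 5 ≤ 6 is true
  product age ≥ 13 months: 49 ≥ 13 is true
  product registered: yes → true
Combine:
[1.1.1] true OR false = true
[1.1.2.1] true → true = true
[1.1.2] NOT true = false
[1.1] true AND false = false
[1.2] false AND false AND false AND true = false
[1.3.1.1] NOT true = false
[1.3.1.2] NOT true = false
[1.3.1] false → false (antecedent false ⇒ implication holds) = true
[1.3] NOT true = false
[1] false OR false OR false = false
[root] NOT false = true
Overall: true → honored

Honored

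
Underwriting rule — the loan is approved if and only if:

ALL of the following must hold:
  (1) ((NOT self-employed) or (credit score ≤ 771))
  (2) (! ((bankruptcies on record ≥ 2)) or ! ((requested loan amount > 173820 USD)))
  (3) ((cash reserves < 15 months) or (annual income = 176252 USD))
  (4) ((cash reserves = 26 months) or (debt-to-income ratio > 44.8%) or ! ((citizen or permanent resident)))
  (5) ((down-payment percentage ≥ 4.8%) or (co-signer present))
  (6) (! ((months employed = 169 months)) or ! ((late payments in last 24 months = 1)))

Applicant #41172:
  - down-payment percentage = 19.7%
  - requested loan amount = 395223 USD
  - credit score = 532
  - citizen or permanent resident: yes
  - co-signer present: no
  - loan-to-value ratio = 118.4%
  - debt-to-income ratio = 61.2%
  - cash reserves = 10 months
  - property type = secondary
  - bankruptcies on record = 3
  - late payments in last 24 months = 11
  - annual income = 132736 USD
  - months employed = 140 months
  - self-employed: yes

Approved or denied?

Atomic conditions:
  NOT self-employed: yes → false
  credit score ≤ 771: 532 ≤ 771 is true
  bankruptcies on record ≥ 2: 3 ≥ 2 is true
  requested loan amount > 173820 USD: 395223 > 173820 is true
  cash reserves < 15 months: 10 < 15 is true
  annual income = 176252 USD: 132736 == 176252 is false
  cash reserves = 26 months: 10 == 26 is false
  debt-to-income ratio > 44.8%: 61.2 > 44.8 is true
  citizen or permanent resident: yes → true
  down-payment percentage ≥ 4.8%: 19.7 ≥ 4.8 is true
  co-signer present: no → false
  months employed = 169 months: 140 == 169 is false
  late payments in last 24 months = 1: 11 == 1 is false
Combine:
[1] false OR true = true
[2.1] NOT true = false
[2.2] NOT true = false
[2] false OR false = false
[3] true OR false = true
[4.3] NOT true = false
[4] false OR true OR false = true
[5] true OR false = true
[6.1] NOT false = true
[6.2] NOT false = true
[6] true OR true = true
[root] true AND false AND true AND true AND true AND true = false
Overall: false → denied

Denied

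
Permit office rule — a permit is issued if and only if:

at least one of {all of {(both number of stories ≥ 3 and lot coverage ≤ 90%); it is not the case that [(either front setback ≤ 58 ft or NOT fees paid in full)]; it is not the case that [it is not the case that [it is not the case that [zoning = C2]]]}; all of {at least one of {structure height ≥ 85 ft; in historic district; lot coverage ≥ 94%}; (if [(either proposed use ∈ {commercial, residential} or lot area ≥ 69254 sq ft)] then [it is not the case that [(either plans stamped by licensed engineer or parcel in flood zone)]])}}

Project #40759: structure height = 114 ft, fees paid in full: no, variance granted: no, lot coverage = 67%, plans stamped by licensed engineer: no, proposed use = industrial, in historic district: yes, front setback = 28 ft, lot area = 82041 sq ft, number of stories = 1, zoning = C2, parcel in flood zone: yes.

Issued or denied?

Denied

Atomic conditions:
  number of stories ≥ 3: 1 ≥ 3 is false
  lot coverage ≤ 90%: 67 ≤ 90 is true
  front setback ≤ 58 ft: 28 ≤ 58 is true
  NOT fees paid in full: no → true
  zoning = C2: C2 == C2 is true
  structure height ≥ 85 ft: 114 ≥ 85 is true
  in historic district: yes → true
  lot coverage ≥ 94%: 67 ≥ 94 is false
  proposed use ∈ {commercial, residential}: industrial is not in the set → false
  lot area ≥ 69254 sq ft: 82041 ≥ 69254 is true
  plans stamped by licensed engineer: no → false
  parcel in flood zone: yes → true
Combine:
[1.1] false AND true = false
[1.2.1] true OR true = true
[1.2] NOT true = false
[1.3.1.1] NOT true = false
[1.3.1] NOT false = true
[1.3] NOT true = false
[1] false AND false AND false = false
[2.1] true OR true OR false = true
[2.2.1] false OR true = true
[2.2.2.1] false OR true = true
[2.2.2] NOT true = false
[2.2] true → false = false
[2] true AND false = false
[root] false OR false = false
Overall: false → denied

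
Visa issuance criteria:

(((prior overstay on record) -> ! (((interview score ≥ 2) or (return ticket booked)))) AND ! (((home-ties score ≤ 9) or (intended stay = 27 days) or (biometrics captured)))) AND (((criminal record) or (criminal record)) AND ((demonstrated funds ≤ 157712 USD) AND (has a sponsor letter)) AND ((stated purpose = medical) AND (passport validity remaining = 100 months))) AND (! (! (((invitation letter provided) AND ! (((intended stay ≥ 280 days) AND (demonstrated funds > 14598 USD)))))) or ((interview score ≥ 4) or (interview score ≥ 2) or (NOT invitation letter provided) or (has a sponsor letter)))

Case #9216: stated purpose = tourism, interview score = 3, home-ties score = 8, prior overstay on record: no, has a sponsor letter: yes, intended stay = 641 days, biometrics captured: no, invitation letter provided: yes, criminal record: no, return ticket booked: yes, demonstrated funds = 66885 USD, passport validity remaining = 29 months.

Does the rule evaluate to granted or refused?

Refused

Atomic conditions:
  prior overstay on record: no → false
  interview score ≥ 2: 3 ≥ 2 is true
  return ticket booked: yes → true
  home-ties score ≤ 9: 8 ≤ 9 is true
  intended stay = 27 days: 641 == 27 is false
  biometrics captured: no → false
  criminal record: no → false
  demonstrated funds ≤ 157712 USD: 66885 ≤ 157712 is true
  has a sponsor letter: yes → true
  stated purpose = medical: tourism == medical is false
  passport validity remaining = 100 months: 29 == 100 is false
  invitation letter provided: yes → true
  intended stay ≥ 280 days: 641 ≥ 280 is true
  demonstrated funds > 14598 USD: 66885 > 14598 is true
  interview score ≥ 4: 3 ≥ 4 is false
  NOT invitation letter provided: yes → false
Combine:
[1.1.2.1] true OR true = true
[1.1.2] NOT true = false
[1.1] false → false (antecedent false ⇒ implication holds) = true
[1.2.1] true OR false OR false = true
[1.2] NOT true = false
[1] true AND false = false
[2.1] false OR false = false
[2.2] true AND true = true
[2.3] false AND false = false
[2] false AND true AND false = false
[3.1.1.1.2.1] true AND true = true
[3.1.1.1.2] NOT true = false
[3.1.1.1] true AND false = false
[3.1.1] NOT false = true
[3.1] NOT true = false
[3.2] false OR true OR false OR true = true
[3] false OR true = true
[root] false AND false AND true = false
Overall: false → refused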